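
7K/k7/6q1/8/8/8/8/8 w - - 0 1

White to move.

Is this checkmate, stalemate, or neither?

stalemate

White to move; white king on h8.
In check: no.
King squares — g7: attacked by Qg6; h7: attacked by Qg6; g8: attacked by Qg6.
Legal moves for White: none.
Not in check and no legal moves → stalemate.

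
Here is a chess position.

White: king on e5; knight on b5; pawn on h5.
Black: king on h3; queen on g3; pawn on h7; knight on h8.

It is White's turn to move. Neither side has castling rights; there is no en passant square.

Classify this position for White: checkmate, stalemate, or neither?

White to move; white king on e5.
In check: yes, from the black queen on g3.
King squares — d4: available; e4: available; f4: attacked by Qg3; d5: available; f5: available; d6: attacked by Qg3; e6: available; f6: available.
Legal moves for White: Kf6, Ke6, Kf5, Kd5, Ke4, Kd4.
White is in check but has 6 legal moves → neither.

neither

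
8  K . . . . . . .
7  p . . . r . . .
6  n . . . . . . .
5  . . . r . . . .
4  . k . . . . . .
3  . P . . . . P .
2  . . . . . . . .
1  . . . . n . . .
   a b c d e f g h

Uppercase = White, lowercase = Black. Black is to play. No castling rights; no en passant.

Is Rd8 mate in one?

yes

After Rd8: white king on a8; in check: yes, from the black rook on d8.
King squares — a7: attacked by Re7; b7: attacked by Re7; b8: attacked by Na6.
White has no legal moves → checkmate.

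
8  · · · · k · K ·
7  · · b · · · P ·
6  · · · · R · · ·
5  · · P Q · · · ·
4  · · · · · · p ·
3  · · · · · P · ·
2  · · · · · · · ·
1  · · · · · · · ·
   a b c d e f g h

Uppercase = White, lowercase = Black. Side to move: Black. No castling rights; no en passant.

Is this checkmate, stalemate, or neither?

checkmate

Black to move; black king on e8.
In check: yes, from the white rook on e6.
King squares — d7: attacked by Qd5; e7: attacked by Re6; f7: attacked by Kg8; d8: attacked by Qd5; f8: attacked by Pg7.
Legal moves for Black: none.
In check with no legal moves → checkmate.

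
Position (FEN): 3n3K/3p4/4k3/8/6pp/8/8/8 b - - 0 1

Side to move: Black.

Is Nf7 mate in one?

no

After Nf7: white king on h8; in check: yes, from the black knight on f7.
White has 3 legal replies: Kg8, Kh7, Kg7.
In check but a legal move exists → not checkmate.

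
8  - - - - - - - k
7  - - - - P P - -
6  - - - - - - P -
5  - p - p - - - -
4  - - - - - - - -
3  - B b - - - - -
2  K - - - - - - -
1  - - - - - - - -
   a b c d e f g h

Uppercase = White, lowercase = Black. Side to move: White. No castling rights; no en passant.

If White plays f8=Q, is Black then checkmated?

After f8=Q: black king on h8; in check: yes, from the white queen on f8.
King squares — g7: attacked by Qf8; h7: attacked by Pg6; g8: attacked by Qf8.
Black has no legal moves → checkmate.

yes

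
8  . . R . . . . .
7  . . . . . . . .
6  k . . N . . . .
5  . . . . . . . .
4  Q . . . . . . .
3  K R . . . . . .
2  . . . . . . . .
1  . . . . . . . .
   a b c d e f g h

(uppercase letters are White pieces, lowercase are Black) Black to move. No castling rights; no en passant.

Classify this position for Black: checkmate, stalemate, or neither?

checkmate

Black to move; black king on a6.
In check: yes, from the white queen on a4.
King squares — a5: attacked by Qa4; b5: attacked by Rb3; b6: attacked by Rb3; a7: attacked by Qa4; b7: attacked by Rb3.
Legal moves for Black: none.
In check with no legal moves → checkmate.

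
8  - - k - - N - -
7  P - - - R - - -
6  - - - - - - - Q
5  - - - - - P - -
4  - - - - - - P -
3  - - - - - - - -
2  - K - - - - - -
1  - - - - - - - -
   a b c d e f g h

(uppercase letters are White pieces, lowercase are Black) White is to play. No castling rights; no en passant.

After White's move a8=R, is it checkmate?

yes

After a8=R: black king on c8; in check: yes, from the white rook on a8.
King squares — b7: attacked by Re7; c7: attacked by Re7; d7: attacked by Re7; b8: attacked by Ra8; d8: attacked by Ra8.
Black has no legal moves → checkmate.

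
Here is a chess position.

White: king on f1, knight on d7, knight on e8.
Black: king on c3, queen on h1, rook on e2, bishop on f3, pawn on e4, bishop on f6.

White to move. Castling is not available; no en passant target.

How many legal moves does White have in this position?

White to move; king on f1.
In check: yes, from the black queen on h1.
Legal moves: none.
Count: 0.

0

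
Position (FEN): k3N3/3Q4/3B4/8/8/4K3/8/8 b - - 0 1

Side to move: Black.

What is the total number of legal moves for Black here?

0

Black to move; king on a8.
In check: no.
Legal moves: none.
Count: 0.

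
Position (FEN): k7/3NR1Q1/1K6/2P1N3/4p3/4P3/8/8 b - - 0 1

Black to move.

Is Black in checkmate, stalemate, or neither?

stalemate

Black to move; black king on a8.
In check: no.
King squares — a7: attacked by Kb6; b7: attacked by Kb6; b8: attacked by Nd7.
Legal moves for Black: none.
Not in check and no legal moves → stalemate.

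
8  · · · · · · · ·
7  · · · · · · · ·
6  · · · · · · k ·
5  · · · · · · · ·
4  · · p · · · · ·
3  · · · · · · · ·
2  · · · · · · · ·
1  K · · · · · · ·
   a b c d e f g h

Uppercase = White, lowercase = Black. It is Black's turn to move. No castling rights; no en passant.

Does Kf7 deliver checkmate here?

After Kf7: white king on a1; in check: no.
White is not in check, so this cannot be checkmate.

no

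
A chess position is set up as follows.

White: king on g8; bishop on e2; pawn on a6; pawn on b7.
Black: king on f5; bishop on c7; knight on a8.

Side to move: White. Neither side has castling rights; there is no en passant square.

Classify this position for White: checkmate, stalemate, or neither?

White to move; white king on g8.
In check: no.
Legal moves for White include: Kh8, Kf8, Kh7, Kg7, Kf7, Bh5, Bb5, Bg4+, Bc4, Bf3, Bd3+, Bf1, Bd1, bxa8=Q, bxa8=R, bxa8=B, bxa8=N, b8=Q, ... (list truncated; more exist).
White has legal moves and is not in check → neither.

neither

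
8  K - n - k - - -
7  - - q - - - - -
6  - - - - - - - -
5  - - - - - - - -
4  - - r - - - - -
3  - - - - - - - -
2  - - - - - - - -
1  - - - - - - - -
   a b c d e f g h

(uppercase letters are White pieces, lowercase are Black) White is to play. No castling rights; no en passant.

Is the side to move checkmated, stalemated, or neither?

stalemate

White to move; white king on a8.
In check: no.
King squares — a7: attacked by Qc7; b7: attacked by Qc7; b8: attacked by Qc7.
Legal moves for White: none.
Not in check and no legal moves → stalemate.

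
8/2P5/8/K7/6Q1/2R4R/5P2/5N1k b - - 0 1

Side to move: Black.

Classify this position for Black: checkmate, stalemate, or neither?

checkmate

Black to move; black king on h1.
In check: yes, from the white rook on h3.
King squares — g1: attacked by Qg4; g2: attacked by Qg4; h2: attacked by Nf1.
Legal moves for Black: none.
In check with no legal moves → checkmate.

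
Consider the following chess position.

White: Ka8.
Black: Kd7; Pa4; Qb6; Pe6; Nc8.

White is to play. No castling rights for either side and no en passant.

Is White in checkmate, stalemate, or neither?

White to move; white king on a8.
In check: no.
King squares — a7: attacked by Qb6; b7: attacked by Qb6; b8: attacked by Qb6.
Legal moves for White: none.
Not in check and no legal moves → stalemate.

stalemate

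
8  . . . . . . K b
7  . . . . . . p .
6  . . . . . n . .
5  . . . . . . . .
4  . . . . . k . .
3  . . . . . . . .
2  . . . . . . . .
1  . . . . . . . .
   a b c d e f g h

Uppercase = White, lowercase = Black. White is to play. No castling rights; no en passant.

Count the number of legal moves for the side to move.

3

White to move; king on g8.
In check: yes, from the black knight on f6.
Legal moves: Kxh8, Kf8, Kf7.
Count: 3.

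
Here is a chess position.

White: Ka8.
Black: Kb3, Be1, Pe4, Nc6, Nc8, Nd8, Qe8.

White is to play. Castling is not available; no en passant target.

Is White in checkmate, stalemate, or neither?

stalemate

White to move; white king on a8.
In check: no.
King squares — a7: attacked by Nc6; b7: attacked by Nd8; b8: attacked by Nc6.
Legal moves for White: none.
Not in check and no legal moves → stalemate.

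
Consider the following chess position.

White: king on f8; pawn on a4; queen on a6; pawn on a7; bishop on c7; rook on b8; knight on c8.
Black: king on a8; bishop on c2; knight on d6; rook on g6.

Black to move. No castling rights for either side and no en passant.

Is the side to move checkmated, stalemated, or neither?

Black to move; black king on a8.
In check: yes, from the white rook on b8.
King squares — a7: attacked by Qa6; b7: attacked by Qa6; b8: attacked by Pa7.
Legal moves for Black: none.
In check with no legal moves → checkmate.

checkmate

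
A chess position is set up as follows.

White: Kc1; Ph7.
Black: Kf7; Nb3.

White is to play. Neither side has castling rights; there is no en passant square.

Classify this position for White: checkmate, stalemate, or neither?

neither

White to move; white king on c1.
In check: yes, from the black knight on b3.
Legal moves for White: Kc2, Kb2, Kd1, Kb1.
White is in check but has 4 legal moves → neither.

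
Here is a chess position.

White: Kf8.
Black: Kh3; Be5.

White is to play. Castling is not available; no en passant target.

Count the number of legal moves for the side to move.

4

White to move; king on f8.
In check: no.
Legal moves: Kg8, Ke8, Kf7, Ke7.
Count: 4.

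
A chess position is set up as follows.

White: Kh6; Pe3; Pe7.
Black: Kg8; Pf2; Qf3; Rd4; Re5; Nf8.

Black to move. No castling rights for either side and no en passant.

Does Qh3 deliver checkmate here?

yes

After Qh3: white king on h6; in check: yes, from the black queen on h3.
King squares — g5: attacked by Re5; h5: attacked by Qh3; g6: attacked by Nf8; g7: attacked by Kg8; h7: attacked by Qh3.
White has no legal moves → checkmate.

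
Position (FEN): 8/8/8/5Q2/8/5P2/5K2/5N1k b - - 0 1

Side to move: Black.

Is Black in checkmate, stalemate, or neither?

stalemate

Black to move; black king on h1.
In check: no.
King squares — g1: attacked by Kf2; g2: attacked by Kf2; h2: attacked by Nf1.
Legal moves for Black: none.
Not in check and no legal moves → stalemate.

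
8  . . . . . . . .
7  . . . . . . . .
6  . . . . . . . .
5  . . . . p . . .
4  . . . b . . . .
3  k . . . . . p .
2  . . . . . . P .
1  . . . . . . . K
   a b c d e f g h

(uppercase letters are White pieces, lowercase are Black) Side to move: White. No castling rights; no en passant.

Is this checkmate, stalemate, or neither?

stalemate

White to move; white king on h1.
In check: no.
King squares — g1: attacked by Bd4; g2: own pawn; h2: attacked by Pg3.
Legal moves for White: none.
Not in check and no legal moves → stalemate.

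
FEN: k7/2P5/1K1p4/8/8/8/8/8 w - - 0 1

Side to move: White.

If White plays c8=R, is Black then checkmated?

After c8=R: black king on a8; in check: yes, from the white rook on c8.
King squares — a7: attacked by Kb6; b7: attacked by Kb6; b8: attacked by Rc8.
Black has no legal moves → checkmate.

yes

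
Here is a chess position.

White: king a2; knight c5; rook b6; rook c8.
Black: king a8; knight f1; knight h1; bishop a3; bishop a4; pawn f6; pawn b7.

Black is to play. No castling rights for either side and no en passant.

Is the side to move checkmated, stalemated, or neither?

neither

Black to move; black king on a8.
In check: yes, from the white rook on c8.
King squares — a7: available; b7: own pawn; b8: attacked by Rc8.
Legal moves for Black: Ka7.
Black is in check but has 1 legal move → neither.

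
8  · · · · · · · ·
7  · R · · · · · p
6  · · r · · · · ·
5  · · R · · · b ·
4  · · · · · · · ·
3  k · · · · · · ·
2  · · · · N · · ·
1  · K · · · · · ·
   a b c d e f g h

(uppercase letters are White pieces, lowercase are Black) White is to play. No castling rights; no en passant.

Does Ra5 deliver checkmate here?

After Ra5: black king on a3; in check: yes, from the white rook on a5.
King squares — a2: attacked by Kb1; b2: attacked by Kb1; b3: attacked by Rb7; a4: attacked by Ra5; b4: attacked by Rb7.
Black has no legal moves → checkmate.

yes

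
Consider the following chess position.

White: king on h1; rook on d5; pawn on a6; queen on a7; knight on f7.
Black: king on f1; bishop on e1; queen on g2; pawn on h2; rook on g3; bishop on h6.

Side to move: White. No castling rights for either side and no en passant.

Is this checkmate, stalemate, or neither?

checkmate

White to move; white king on h1.
In check: yes, from the black queen on g2.
King squares — g1: attacked by Kf1; g2: attacked by Kf1; h2: attacked by Qg2.
Legal moves for White: none.
In check with no legal moves → checkmate.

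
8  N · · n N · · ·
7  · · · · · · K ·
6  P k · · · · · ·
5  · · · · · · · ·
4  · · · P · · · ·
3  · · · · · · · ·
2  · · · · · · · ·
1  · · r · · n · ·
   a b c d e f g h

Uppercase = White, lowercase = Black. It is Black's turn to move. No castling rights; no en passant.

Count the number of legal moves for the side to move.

Black to move; king on b6.
In check: yes, from the white knight on a8.
Legal moves: Ka7, Kc6, Kxa6, Kb5, Ka5.
Count: 5.

5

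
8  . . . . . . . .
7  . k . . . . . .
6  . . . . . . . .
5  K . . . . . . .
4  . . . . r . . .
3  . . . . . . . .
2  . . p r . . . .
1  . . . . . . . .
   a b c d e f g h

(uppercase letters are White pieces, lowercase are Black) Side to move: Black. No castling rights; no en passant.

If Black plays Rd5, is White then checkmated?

yes

After Rd5: white king on a5; in check: yes, from the black rook on d5.
King squares — a4: attacked by Re4; b4: attacked by Re4; b5: attacked by Rd5; a6: attacked by Kb7; b6: attacked by Kb7.
White has no legal moves → checkmate.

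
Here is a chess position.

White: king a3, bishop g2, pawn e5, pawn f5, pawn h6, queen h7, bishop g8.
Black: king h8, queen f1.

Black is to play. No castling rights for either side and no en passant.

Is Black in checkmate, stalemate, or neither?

Black to move; black king on h8.
In check: yes, from the white queen on h7.
King squares — g7: attacked by Ph6; h7: attacked by Bg8; g8: attacked by Qh7.
Legal moves for Black: none.
In check with no legal moves → checkmate.

checkmate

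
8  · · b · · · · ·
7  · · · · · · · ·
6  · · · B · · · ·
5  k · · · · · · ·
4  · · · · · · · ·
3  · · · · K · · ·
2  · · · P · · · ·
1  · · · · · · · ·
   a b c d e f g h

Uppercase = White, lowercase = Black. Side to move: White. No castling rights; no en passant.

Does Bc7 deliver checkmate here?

no

After Bc7: black king on a5; in check: yes, from the white bishop on c7.
Black has 4 legal replies: Ka6, Kb5, Kb4, Ka4.
In check but a legal move exists → not checkmate.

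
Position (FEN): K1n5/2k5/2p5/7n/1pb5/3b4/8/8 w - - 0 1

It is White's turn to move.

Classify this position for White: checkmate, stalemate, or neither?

stalemate

White to move; white king on a8.
In check: no.
King squares — a7: attacked by Nc8; b7: attacked by Kc7; b8: attacked by Kc7.
Legal moves for White: none.
Not in check and no legal moves → stalemate.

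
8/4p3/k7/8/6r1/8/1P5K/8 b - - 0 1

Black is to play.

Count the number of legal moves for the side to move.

Black to move; king on a6.
In check: no.
Legal moves: Kb7, Ka7, Kb6, Kb5, Ka5, Rg8, Rg7, Rg6, Rg5, Rh4+, Rf4, Re4, Rd4, Rc4, Rb4, Ra4, Rg3, Rg2+, Rg1, e6, e5.
Count: 21.

21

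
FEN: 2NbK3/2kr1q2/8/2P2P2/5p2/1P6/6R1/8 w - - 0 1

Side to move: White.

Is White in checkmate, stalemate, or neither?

White to move; white king on e8.
In check: yes, from the black queen on f7.
King squares — d7: attacked by Kc7; e7: attacked by Rd7; f7: attacked by Rd7; d8: attacked by Kc7; f8: attacked by Qf7.
Legal moves for White: none.
In check with no legal moves → checkmate.

checkmate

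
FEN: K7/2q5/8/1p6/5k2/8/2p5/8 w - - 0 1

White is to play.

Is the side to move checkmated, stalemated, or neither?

stalemate

White to move; white king on a8.
In check: no.
King squares — a7: attacked by Qc7; b7: attacked by Qc7; b8: attacked by Qc7.
Legal moves for White: none.
Not in check and no legal moves → stalemate.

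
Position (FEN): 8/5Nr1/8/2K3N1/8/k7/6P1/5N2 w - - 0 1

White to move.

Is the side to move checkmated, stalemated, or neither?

White to move; white king on c5.
In check: no.
Legal moves for White include: Nh8, Nd8, Nh6, Nd6, Ne5, Nh7, Ne6, Ne4, Nh3, Nf3, Kd6, Kc6, Kb6, Kd5, Kb5, Kd4, Kc4, Ng3, ... (list truncated; more exist).
White has legal moves and is not in check → neither.

neither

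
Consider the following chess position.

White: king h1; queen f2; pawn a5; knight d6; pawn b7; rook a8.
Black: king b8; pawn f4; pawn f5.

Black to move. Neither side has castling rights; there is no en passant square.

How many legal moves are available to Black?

Black to move; king on b8.
In check: yes, from the white rook on a8.
Legal moves: Kc7.
Count: 1.

1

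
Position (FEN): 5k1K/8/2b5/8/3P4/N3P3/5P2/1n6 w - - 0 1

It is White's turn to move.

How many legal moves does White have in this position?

9

White to move; king on h8.
In check: no.
Legal moves: Kh7, Nb5, Nc4, Nc2, Nxb1, d5, e4, f3, f4.
Count: 9.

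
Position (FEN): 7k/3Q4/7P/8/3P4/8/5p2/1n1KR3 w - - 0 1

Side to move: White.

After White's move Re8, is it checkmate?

yes

After Re8: black king on h8; in check: yes, from the white rook on e8.
King squares — g7: attacked by Ph6; h7: attacked by Qd7; g8: attacked by Re8.
Black has no legal moves → checkmate.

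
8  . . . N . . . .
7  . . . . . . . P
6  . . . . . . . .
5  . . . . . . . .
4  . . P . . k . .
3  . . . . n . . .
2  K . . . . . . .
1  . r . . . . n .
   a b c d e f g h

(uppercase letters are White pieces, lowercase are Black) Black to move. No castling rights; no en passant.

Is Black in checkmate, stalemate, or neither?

Black to move; black king on f4.
In check: no.
Legal moves for Black include: Kg5, Kf5, Ke5, Kg4, Ke4, Kg3, Kf3, Nf5, Nd5, Ng4, Nxc4, Ng2, Nc2, Nf1, Nd1, Nh3, Nf3, Ne2, ... (list truncated; more exist).
Black has legal moves and is not in check → neither.

neither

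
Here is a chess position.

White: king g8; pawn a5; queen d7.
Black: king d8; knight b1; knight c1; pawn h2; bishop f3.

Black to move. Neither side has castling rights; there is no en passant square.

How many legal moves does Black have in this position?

1

Black to move; king on d8.
In check: yes, from the white queen on d7.
Legal moves: Kxd7.
Count: 1.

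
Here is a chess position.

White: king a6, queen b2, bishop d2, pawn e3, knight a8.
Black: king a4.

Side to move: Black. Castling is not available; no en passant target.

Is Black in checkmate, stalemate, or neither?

Black to move; black king on a4.
In check: no.
King squares — a3: attacked by Qb2; b3: attacked by Qb2; b4: attacked by Qb2; a5: attacked by Bd2; b5: attacked by Qb2.
Legal moves for Black: none.
Not in check and no legal moves → stalemate.

stalemate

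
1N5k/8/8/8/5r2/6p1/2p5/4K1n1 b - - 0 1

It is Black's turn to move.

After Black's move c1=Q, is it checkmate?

yes

After c1=Q: white king on e1; in check: yes, from the black queen on c1.
King squares — d1: attacked by Qc1; f1: attacked by Qc1; d2: attacked by Qc1; e2: attacked by Ng1; f2: attacked by Pg3.
White has no legal moves → checkmate.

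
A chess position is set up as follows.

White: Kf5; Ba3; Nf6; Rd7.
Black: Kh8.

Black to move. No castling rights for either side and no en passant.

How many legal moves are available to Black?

0

Black to move; king on h8.
In check: no.
Legal moves: none.
Count: 0.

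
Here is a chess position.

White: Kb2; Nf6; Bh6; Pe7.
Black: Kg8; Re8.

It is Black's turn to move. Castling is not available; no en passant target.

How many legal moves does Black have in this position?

2

Black to move; king on g8.
In check: yes, from the white knight on f6.
Legal moves: Kh8, Kf7.
Count: 2.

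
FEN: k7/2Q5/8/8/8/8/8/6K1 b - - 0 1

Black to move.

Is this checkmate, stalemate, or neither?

Black to move; black king on a8.
In check: no.
King squares — a7: attacked by Qc7; b7: attacked by Qc7; b8: attacked by Qc7.
Legal moves for Black: none.
Not in check and no legal moves → stalemate.

stalemate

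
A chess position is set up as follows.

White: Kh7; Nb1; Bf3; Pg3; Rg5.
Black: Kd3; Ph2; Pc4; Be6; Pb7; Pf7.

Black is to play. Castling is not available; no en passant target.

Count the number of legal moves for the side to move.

18

Black to move; king on d3.
In check: no.
Legal moves: Bc8, Bd7, Bf5+, Bd5, Bg4, Bh3, Kd4, Ke3, Kc2, f6, b6, c3, h1=Q+, h1=R+, h1=B, h1=N, f5, b5.
Count: 18.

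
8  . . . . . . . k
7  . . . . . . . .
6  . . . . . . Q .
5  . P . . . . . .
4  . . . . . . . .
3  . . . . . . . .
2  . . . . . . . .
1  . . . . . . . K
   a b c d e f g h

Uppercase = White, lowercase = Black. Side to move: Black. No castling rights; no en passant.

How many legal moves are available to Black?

0

Black to move; king on h8.
In check: no.
Legal moves: none.
Count: 0.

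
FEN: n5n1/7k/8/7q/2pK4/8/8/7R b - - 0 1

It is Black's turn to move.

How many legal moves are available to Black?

15

Black to move; king on h7.
In check: no.
Legal moves: Ne7, Nh6, Nf6, Nc7, Nb6, Kh8, Kg7, Kh6, Kg6, Qh6, Qh4+, Qh3, Qh2, Qxh1, c3.
Count: 15.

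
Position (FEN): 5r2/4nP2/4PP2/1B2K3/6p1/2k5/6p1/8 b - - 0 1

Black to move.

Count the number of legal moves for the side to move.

24

Black to move; king on c3.
In check: no.
Legal moves: Rh8, Rg8, Re8, Rd8, Rc8, Rb8, Ra8, Rxf7, Ng8, Nc8, Ng6+, Nc6+, Nf5, Nd5, Kb4, Kb3, Kd2, Kc2, Kb2, g3, g1=Q, g1=R, g1=B, g1=N.
Count: 24.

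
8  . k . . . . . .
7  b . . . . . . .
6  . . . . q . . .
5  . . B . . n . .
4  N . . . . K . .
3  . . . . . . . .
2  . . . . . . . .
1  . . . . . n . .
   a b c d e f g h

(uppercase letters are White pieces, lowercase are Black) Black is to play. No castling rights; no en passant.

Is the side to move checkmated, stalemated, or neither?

neither

Black to move; black king on b8.
In check: no.
Legal moves for Black include: Kc8, Ka8, Kc7, Kb7, Bb6, Bxc5, Qg8, Qe8, Qc8, Qf7, Qe7, Qd7, Qh6+, Qg6, Qf6, Qd6+, Qc6, Qb6, ... (list truncated; more exist).
Black has legal moves and is not in check → neither.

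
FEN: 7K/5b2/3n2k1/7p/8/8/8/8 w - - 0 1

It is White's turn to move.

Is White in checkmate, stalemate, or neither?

stalemate

White to move; white king on h8.
In check: no.
King squares — g7: attacked by Kg6; h7: attacked by Kg6; g8: attacked by Bf7.
Legal moves for White: none.
Not in check and no legal moves → stalemate.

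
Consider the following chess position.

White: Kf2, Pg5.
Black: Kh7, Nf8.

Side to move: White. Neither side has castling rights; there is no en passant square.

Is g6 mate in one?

no

After g6: black king on h7; in check: yes, from the white pawn on g6.
Black has 6 legal replies: Kh8, Kg8, Kg7, Kh6, Kxg6, Nxg6.
In check but a legal move exists → not checkmate.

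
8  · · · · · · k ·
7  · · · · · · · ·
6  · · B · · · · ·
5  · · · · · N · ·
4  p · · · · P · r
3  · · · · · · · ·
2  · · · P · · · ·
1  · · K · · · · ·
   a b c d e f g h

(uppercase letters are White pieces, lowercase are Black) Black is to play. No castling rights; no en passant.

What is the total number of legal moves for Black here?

Black to move; king on g8.
In check: no.
Legal moves: Kh8, Kf8, Kh7, Kf7, Rh8, Rh7, Rh6, Rh5, Rg4, Rxf4, Rh3, Rh2, Rh1+, a3.
Count: 14.

14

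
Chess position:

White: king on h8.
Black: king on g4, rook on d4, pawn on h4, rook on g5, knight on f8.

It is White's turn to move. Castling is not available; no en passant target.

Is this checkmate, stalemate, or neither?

White to move; white king on h8.
In check: no.
King squares — g7: attacked by Rg5; h7: attacked by Nf8; g8: attacked by Rg5.
Legal moves for White: none.
Not in check and no legal moves → stalemate.

stalemate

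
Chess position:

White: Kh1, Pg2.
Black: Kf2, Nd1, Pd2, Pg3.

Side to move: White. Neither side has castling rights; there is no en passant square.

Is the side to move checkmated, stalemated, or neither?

stalemate

White to move; white king on h1.
In check: no.
King squares — g1: attacked by Kf2; g2: own pawn; h2: attacked by Pg3.
Legal moves for White: none.
Not in check and no legal moves → stalemate.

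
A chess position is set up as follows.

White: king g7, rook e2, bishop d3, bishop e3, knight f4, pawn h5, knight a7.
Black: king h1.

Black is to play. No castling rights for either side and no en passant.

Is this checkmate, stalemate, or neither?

Black to move; black king on h1.
In check: no.
King squares — g1: attacked by Be3; g2: attacked by Re2; h2: attacked by Re2.
Legal moves for Black: none.
Not in check and no legal moves → stalemate.

stalemate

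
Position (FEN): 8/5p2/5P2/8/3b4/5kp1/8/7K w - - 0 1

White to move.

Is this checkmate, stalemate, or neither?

stalemate

White to move; white king on h1.
In check: no.
King squares — g1: attacked by Bd4; g2: attacked by Kf3; h2: attacked by Pg3.
Legal moves for White: none.
Not in check and no legal moves → stalemate.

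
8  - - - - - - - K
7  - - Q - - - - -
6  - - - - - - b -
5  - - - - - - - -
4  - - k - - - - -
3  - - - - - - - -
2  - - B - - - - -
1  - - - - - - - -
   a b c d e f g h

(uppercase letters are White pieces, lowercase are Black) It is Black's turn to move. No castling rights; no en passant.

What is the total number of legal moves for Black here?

4

Black to move; king on c4.
In check: yes, from the white queen on c7.
Legal moves: Kd5, Kb5, Kd4, Kb4.
Count: 4.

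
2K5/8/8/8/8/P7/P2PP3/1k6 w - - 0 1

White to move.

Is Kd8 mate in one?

After Kd8: black king on b1; in check: no.
Black is not in check, so this cannot be checkmate.

no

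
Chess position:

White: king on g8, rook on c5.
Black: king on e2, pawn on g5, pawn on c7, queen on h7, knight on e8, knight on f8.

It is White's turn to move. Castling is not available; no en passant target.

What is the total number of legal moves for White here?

1

White to move; king on g8.
In check: yes, from the black queen on h7.
Legal moves: Kxf8.
Count: 1.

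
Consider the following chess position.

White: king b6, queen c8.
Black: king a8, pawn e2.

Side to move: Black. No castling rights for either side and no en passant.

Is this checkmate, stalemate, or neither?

checkmate

Black to move; black king on a8.
In check: yes, from the white queen on c8.
King squares — a7: attacked by Kb6; b7: attacked by Kb6; b8: attacked by Qc8.
Legal moves for Black: none.
In check with no legal moves → checkmate.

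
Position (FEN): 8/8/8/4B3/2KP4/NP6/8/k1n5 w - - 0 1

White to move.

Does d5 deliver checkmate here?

no

After d5: black king on a1; in check: yes, from the white bishop on e5.
Black has 1 legal reply: Ka2.
In check but a legal move exists → not checkmate.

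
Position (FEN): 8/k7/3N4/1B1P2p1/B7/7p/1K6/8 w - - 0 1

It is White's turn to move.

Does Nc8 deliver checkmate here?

no

After Nc8: black king on a7; in check: yes, from the white knight on c8.
Black has 3 legal replies: Kb8, Ka8, Kb7.
In check but a legal move exists → not checkmate.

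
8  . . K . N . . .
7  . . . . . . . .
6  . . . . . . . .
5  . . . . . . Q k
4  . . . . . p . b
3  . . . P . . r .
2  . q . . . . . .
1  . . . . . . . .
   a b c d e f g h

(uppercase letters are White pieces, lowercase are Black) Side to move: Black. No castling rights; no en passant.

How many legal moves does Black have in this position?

Black to move; king on h5.
In check: yes, from the white queen on g5.
Legal moves: Kxg5, Bxg5, Rxg5.
Count: 3.

3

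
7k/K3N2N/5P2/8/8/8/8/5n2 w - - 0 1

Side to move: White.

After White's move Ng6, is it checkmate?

no

After Ng6: black king on h8; in check: yes, from the white knight on g6.
Black has 2 legal replies: Kg8, Kxh7.
In check but a legal move exists → not checkmate.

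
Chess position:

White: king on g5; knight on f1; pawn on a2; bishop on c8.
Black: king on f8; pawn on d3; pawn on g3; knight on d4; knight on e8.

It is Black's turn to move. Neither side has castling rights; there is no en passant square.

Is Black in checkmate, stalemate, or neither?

neither

Black to move; black king on f8.
In check: no.
Legal moves for Black: Kg8, Kg7, Kf7, Ke7, Ng7, Nc7, Nf6, Nd6, Ne6+, Nc6, Nf5, Nb5, Nf3+, Nb3, Ne2, Nc2, g2, d2.
Black has 18 legal moves and is not in check → neither.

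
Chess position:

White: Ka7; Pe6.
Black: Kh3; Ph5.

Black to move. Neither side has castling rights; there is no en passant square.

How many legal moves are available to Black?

6

Black to move; king on h3.
In check: no.
Legal moves: Kh4, Kg4, Kg3, Kh2, Kg2, h4.
Count: 6.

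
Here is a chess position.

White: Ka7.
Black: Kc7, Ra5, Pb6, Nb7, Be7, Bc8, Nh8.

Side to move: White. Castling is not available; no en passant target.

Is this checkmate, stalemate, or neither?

White to move; white king on a7.
In check: yes, from the black rook on a5.
King squares — a6: attacked by Ra5; b6: attacked by Kc7; b7: attacked by Kc7; a8: attacked by Ra5; b8: attacked by Kc7.
Legal moves for White: none.
In check with no legal moves → checkmate.

checkmate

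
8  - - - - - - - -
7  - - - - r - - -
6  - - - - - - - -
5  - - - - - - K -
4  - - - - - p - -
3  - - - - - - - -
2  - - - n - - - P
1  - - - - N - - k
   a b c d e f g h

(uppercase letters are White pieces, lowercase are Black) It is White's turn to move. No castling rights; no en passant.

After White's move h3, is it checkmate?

no

After h3: black king on h1; in check: no.
Black is not in check, so this cannot be checkmate.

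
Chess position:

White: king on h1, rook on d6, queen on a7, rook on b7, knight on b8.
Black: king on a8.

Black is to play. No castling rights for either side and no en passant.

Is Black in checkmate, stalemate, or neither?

Black to move; black king on a8.
In check: yes, from the white queen on a7.
King squares — a7: attacked by Rb7; b7: attacked by Qa7; b8: attacked by Qa7.
Legal moves for Black: none.
In check with no legal moves → checkmate.

checkmate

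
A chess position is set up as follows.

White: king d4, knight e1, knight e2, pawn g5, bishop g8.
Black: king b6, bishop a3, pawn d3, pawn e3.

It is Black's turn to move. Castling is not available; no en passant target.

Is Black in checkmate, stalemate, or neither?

neither

Black to move; black king on b6.
In check: no.
Legal moves for Black: Kc7, Kb7, Ka7, Kc6, Ka6, Kb5, Ka5, Bf8, Be7, Bd6, Bc5+, Bb4, Bb2+, Bc1, dxe2, d2.
Black has 16 legal moves and is not in check → neither.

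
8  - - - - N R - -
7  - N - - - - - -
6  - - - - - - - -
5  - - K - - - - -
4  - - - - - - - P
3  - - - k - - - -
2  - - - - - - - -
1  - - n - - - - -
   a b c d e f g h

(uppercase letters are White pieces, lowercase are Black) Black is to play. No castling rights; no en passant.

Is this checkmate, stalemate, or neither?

neither

Black to move; black king on d3.
In check: no.
Legal moves for Black: Ke4, Ke3, Kc3, Ke2, Kd2, Kc2, Nb3+, Ne2, Na2.
Black has 9 legal moves and is not in check → neither.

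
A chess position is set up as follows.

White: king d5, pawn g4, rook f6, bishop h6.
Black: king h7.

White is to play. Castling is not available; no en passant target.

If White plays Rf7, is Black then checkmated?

After Rf7: black king on h7; in check: yes, from the white rook on f7.
Black has 4 legal replies: Kh8, Kg8, Kxh6, Kg6.
In check but a legal move exists → not checkmate.

no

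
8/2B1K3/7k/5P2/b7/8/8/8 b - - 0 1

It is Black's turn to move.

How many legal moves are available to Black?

Black to move; king on h6.
In check: no.
Legal moves: Kh7, Kg7, Kh5, Kg5, Be8, Bd7, Bc6, Bb5, Bb3, Bc2, Bd1.
Count: 11.

11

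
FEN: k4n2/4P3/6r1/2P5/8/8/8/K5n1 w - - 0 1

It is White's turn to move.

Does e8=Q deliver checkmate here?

no

After e8=Q: black king on a8; in check: yes, from the white queen on e8.
Black has 2 legal replies: Kb7, Ka7.
In check but a legal move exists → not checkmate.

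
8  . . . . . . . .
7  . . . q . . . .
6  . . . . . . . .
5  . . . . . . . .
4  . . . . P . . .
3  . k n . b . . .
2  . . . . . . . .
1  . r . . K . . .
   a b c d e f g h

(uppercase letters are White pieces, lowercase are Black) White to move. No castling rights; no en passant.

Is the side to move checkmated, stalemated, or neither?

White to move; white king on e1.
In check: yes, from the black rook on b1.
King squares — d1: attacked by Rb1; f1: attacked by Rb1; d2: attacked by Be3; e2: attacked by Nc3; f2: attacked by Be3.
Legal moves for White: none.
In check with no legal moves → checkmate.

checkmate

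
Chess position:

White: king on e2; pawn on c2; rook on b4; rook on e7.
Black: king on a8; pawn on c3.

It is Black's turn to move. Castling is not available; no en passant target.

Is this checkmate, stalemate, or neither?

stalemate

Black to move; black king on a8.
In check: no.
King squares — a7: attacked by Re7; b7: attacked by Rb4; b8: attacked by Rb4.
Legal moves for Black: none.
Not in check and no legal moves → stalemate.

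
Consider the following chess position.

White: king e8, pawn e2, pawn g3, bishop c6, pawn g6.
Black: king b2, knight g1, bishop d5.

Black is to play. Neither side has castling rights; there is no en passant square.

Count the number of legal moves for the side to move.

Black to move; king on b2.
In check: no.
Legal moves: Bg8, Bf7+, Be6, Bxc6+, Be4, Bc4, Bf3, Bb3, Bg2, Ba2, Bh1, Kc3, Kb3, Ka3, Kc2, Ka2, Kc1, Kb1, Ka1, Nh3, Nf3, Nxe2.
Count: 22.

22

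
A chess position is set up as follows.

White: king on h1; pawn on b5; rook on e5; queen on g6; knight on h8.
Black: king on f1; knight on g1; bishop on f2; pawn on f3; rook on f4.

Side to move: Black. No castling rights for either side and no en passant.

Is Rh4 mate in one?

After Rh4: white king on h1; in check: yes, from the black rook on h4.
King squares — g1: attacked by Kf1; g2: attacked by Kf1; h2: attacked by Rh4.
White has no legal moves → checkmate.

yes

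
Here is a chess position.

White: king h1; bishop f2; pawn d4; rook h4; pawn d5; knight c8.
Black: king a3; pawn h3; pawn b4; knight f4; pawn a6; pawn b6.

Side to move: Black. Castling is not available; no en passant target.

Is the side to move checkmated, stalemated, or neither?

neither

Black to move; black king on a3.
In check: no.
Legal moves for Black: Ng6, Ne6, Nh5, Nxd5, Nd3, Ng2, Ne2, Ka4, Kb3, Kb2, Ka2, b5, a5, b3, h2.
Black has 15 legal moves and is not in check → neither.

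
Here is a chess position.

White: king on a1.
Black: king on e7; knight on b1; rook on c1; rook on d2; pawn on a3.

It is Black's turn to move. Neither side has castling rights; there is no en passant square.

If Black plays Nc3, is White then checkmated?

yes

After Nc3: white king on a1; in check: yes, from the black rook on c1.
King squares — b1: attacked by Rc1; a2: attacked by Rd2; b2: attacked by Rd2.
White has no legal moves → checkmate.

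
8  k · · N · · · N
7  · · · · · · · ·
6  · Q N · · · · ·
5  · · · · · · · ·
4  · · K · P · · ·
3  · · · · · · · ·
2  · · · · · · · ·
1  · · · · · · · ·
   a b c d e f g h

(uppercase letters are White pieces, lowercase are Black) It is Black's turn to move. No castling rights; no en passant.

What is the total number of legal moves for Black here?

0

Black to move; king on a8.
In check: no.
Legal moves: none.
Count: 0.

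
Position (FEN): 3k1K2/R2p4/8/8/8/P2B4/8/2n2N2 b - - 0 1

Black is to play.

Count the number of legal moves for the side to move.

Black to move; king on d8.
In check: no.
Legal moves: Kc8, Nxd3, Nb3, Ne2, Na2, d6, d5.
Count: 7.

7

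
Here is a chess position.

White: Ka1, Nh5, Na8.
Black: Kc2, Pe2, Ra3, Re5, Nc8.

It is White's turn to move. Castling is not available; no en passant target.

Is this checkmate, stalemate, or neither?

checkmate

White to move; white king on a1.
In check: yes, from the black rook on a3.
King squares — b1: attacked by Kc2; a2: attacked by Ra3; b2: attacked by Kc2.
Legal moves for White: none.
In check with no legal moves → checkmate.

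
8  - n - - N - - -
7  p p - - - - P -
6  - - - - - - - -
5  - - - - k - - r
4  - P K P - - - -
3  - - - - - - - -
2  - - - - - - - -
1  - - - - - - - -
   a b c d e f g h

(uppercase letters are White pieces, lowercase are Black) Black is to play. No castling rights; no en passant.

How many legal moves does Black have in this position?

Black to move; king on e5.
In check: yes, from the white pawn on d4.
Legal moves: Ke6, Kf5, Kf4, Ke4.
Count: 4.

4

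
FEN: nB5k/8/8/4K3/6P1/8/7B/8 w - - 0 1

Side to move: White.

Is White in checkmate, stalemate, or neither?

White to move; white king on e5.
In check: no.
Legal moves for White: Bc7, Ba7, Bd6, Kf6, Ke6, Kd6, Kf5, Kd5, Kf4, Ke4, Kd4, Bf4, Bg3, Bg1, g5.
White has 15 legal moves and is not in check → neither.

neither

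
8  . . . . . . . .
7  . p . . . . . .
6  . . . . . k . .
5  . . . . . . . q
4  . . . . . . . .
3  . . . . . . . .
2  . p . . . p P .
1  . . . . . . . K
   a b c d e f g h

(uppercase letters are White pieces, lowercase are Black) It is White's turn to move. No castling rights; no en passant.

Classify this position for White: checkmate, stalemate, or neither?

checkmate

White to move; white king on h1.
In check: yes, from the black queen on h5.
King squares — g1: attacked by Pf2; g2: own pawn; h2: attacked by Qh5.
Legal moves for White: none.
In check with no legal moves → checkmate.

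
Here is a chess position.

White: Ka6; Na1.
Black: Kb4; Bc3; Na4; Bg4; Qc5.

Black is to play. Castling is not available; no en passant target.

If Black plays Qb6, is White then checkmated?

After Qb6: white king on a6; in check: yes, from the black queen on b6.
King squares — a5: attacked by Kb4; b5: attacked by Kb4; b6: attacked by Na4; a7: attacked by Qb6; b7: attacked by Qb6.
White has no legal moves → checkmate.

yes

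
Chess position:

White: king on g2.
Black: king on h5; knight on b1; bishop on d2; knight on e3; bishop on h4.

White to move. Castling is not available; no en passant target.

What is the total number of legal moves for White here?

White to move; king on g2.
In check: yes, from the black knight on e3.
Legal moves: Kh3, Kf3, Kh2, Kh1, Kg1.
Count: 5.

5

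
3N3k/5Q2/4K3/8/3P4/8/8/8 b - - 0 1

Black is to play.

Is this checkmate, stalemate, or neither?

stalemate

Black to move; black king on h8.
In check: no.
King squares — g7: attacked by Qf7; h7: attacked by Qf7; g8: attacked by Qf7.
Legal moves for Black: none.
Not in check and no legal moves → stalemate.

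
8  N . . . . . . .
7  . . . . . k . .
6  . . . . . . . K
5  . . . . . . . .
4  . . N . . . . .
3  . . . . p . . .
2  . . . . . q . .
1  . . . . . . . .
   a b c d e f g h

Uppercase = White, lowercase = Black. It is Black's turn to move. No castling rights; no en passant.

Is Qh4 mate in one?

yes

After Qh4: white king on h6; in check: yes, from the black queen on h4.
King squares — g5: attacked by Qh4; h5: attacked by Qh4; g6: attacked by Kf7; g7: attacked by Kf7; h7: attacked by Qh4.
White has no legal moves → checkmate.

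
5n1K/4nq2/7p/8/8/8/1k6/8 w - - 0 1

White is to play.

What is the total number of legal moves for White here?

White to move; king on h8.
In check: no.
Legal moves: none.
Count: 0.

0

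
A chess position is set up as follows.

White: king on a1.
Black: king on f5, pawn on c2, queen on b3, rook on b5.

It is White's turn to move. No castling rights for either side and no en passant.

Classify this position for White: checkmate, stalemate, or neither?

stalemate

White to move; white king on a1.
In check: no.
King squares — b1: attacked by Pc2; a2: attacked by Qb3; b2: attacked by Qb3.
Legal moves for White: none.
Not in check and no legal moves → stalemate.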